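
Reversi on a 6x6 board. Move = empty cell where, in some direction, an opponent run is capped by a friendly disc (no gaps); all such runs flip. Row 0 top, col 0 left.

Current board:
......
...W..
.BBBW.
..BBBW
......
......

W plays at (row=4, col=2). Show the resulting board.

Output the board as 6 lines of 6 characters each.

Place W at (4,2); scan 8 dirs for brackets.
Dir NW: first cell '.' (not opp) -> no flip
Dir N: opp run (3,2) (2,2), next='.' -> no flip
Dir NE: opp run (3,3) capped by W -> flip
Dir W: first cell '.' (not opp) -> no flip
Dir E: first cell '.' (not opp) -> no flip
Dir SW: first cell '.' (not opp) -> no flip
Dir S: first cell '.' (not opp) -> no flip
Dir SE: first cell '.' (not opp) -> no flip
All flips: (3,3)

Answer: ......
...W..
.BBBW.
..BWBW
..W...
......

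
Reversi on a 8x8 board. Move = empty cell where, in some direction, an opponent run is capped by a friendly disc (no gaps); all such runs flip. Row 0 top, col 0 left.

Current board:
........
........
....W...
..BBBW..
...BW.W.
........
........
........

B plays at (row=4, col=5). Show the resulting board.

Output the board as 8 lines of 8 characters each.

Answer: ........
........
....W...
..BBBW..
...BBBW.
........
........
........

Derivation:
Place B at (4,5); scan 8 dirs for brackets.
Dir NW: first cell 'B' (not opp) -> no flip
Dir N: opp run (3,5), next='.' -> no flip
Dir NE: first cell '.' (not opp) -> no flip
Dir W: opp run (4,4) capped by B -> flip
Dir E: opp run (4,6), next='.' -> no flip
Dir SW: first cell '.' (not opp) -> no flip
Dir S: first cell '.' (not opp) -> no flip
Dir SE: first cell '.' (not opp) -> no flip
All flips: (4,4)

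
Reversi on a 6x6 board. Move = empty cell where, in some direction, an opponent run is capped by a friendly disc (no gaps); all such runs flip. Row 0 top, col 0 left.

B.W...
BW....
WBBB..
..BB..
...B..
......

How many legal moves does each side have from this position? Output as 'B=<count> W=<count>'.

Answer: B=3 W=3

Derivation:
-- B to move --
(0,1): flips 1 -> legal
(0,3): no bracket -> illegal
(1,2): flips 1 -> legal
(1,3): no bracket -> illegal
(3,0): flips 1 -> legal
(3,1): no bracket -> illegal
B mobility = 3
-- W to move --
(0,1): no bracket -> illegal
(1,2): no bracket -> illegal
(1,3): no bracket -> illegal
(1,4): no bracket -> illegal
(2,4): flips 3 -> legal
(3,0): no bracket -> illegal
(3,1): flips 1 -> legal
(3,4): no bracket -> illegal
(4,1): no bracket -> illegal
(4,2): no bracket -> illegal
(4,4): flips 2 -> legal
(5,2): no bracket -> illegal
(5,3): no bracket -> illegal
(5,4): no bracket -> illegal
W mobility = 3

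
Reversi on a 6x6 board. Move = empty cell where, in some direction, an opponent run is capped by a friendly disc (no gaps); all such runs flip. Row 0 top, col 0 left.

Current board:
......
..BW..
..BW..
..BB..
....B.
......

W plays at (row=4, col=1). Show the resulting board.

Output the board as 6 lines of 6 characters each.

Answer: ......
..BW..
..BW..
..WB..
.W..B.
......

Derivation:
Place W at (4,1); scan 8 dirs for brackets.
Dir NW: first cell '.' (not opp) -> no flip
Dir N: first cell '.' (not opp) -> no flip
Dir NE: opp run (3,2) capped by W -> flip
Dir W: first cell '.' (not opp) -> no flip
Dir E: first cell '.' (not opp) -> no flip
Dir SW: first cell '.' (not opp) -> no flip
Dir S: first cell '.' (not opp) -> no flip
Dir SE: first cell '.' (not opp) -> no flip
All flips: (3,2)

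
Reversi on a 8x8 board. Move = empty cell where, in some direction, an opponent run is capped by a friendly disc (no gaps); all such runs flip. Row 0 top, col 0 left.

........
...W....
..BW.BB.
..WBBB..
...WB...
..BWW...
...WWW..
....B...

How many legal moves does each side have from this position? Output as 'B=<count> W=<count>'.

Answer: B=10 W=11

Derivation:
-- B to move --
(0,2): no bracket -> illegal
(0,3): flips 2 -> legal
(0,4): flips 1 -> legal
(1,2): flips 1 -> legal
(1,4): no bracket -> illegal
(2,1): no bracket -> illegal
(2,4): flips 1 -> legal
(3,1): flips 1 -> legal
(4,1): no bracket -> illegal
(4,2): flips 2 -> legal
(4,5): no bracket -> illegal
(5,5): flips 2 -> legal
(5,6): flips 1 -> legal
(6,2): flips 1 -> legal
(6,6): no bracket -> illegal
(7,2): no bracket -> illegal
(7,3): flips 3 -> legal
(7,5): no bracket -> illegal
(7,6): no bracket -> illegal
B mobility = 10
-- W to move --
(1,1): no bracket -> illegal
(1,2): flips 1 -> legal
(1,4): no bracket -> illegal
(1,5): no bracket -> illegal
(1,6): flips 2 -> legal
(1,7): flips 3 -> legal
(2,1): flips 1 -> legal
(2,4): flips 2 -> legal
(2,7): no bracket -> illegal
(3,1): flips 1 -> legal
(3,6): flips 3 -> legal
(3,7): no bracket -> illegal
(4,1): flips 1 -> legal
(4,2): no bracket -> illegal
(4,5): flips 2 -> legal
(4,6): no bracket -> illegal
(5,1): flips 1 -> legal
(5,5): no bracket -> illegal
(6,1): flips 1 -> legal
(6,2): no bracket -> illegal
(7,3): no bracket -> illegal
(7,5): no bracket -> illegal
W mobility = 11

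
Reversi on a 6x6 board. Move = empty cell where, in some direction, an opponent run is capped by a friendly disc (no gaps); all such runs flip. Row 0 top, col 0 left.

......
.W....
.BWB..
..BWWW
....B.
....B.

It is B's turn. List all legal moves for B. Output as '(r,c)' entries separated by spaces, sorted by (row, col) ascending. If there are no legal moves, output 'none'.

Answer: (0,0) (0,1) (1,2) (2,4) (4,3) (4,5)

Derivation:
(0,0): flips 3 -> legal
(0,1): flips 1 -> legal
(0,2): no bracket -> illegal
(1,0): no bracket -> illegal
(1,2): flips 1 -> legal
(1,3): no bracket -> illegal
(2,0): no bracket -> illegal
(2,4): flips 1 -> legal
(2,5): no bracket -> illegal
(3,1): no bracket -> illegal
(4,2): no bracket -> illegal
(4,3): flips 1 -> legal
(4,5): flips 1 -> legal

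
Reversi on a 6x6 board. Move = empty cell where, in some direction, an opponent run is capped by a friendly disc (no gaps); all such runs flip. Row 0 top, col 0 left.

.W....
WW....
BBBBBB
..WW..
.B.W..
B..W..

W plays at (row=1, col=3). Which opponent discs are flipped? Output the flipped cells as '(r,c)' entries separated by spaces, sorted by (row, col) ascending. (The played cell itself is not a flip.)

Answer: (2,3)

Derivation:
Dir NW: first cell '.' (not opp) -> no flip
Dir N: first cell '.' (not opp) -> no flip
Dir NE: first cell '.' (not opp) -> no flip
Dir W: first cell '.' (not opp) -> no flip
Dir E: first cell '.' (not opp) -> no flip
Dir SW: opp run (2,2), next='.' -> no flip
Dir S: opp run (2,3) capped by W -> flip
Dir SE: opp run (2,4), next='.' -> no flip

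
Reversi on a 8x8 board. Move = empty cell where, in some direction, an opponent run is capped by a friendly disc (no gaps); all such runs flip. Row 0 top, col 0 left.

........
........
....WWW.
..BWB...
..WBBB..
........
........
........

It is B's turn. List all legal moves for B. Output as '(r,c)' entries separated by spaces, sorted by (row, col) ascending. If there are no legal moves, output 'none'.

Answer: (1,4) (1,6) (2,2) (2,3) (4,1) (5,2)

Derivation:
(1,3): no bracket -> illegal
(1,4): flips 1 -> legal
(1,5): no bracket -> illegal
(1,6): flips 1 -> legal
(1,7): no bracket -> illegal
(2,2): flips 1 -> legal
(2,3): flips 1 -> legal
(2,7): no bracket -> illegal
(3,1): no bracket -> illegal
(3,5): no bracket -> illegal
(3,6): no bracket -> illegal
(3,7): no bracket -> illegal
(4,1): flips 1 -> legal
(5,1): no bracket -> illegal
(5,2): flips 1 -> legal
(5,3): no bracket -> illegal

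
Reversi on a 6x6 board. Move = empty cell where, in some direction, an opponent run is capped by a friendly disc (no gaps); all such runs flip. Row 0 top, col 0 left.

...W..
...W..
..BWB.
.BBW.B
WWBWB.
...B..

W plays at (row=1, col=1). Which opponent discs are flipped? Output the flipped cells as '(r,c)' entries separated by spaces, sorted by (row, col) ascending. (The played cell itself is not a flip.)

Answer: (2,2)

Derivation:
Dir NW: first cell '.' (not opp) -> no flip
Dir N: first cell '.' (not opp) -> no flip
Dir NE: first cell '.' (not opp) -> no flip
Dir W: first cell '.' (not opp) -> no flip
Dir E: first cell '.' (not opp) -> no flip
Dir SW: first cell '.' (not opp) -> no flip
Dir S: first cell '.' (not opp) -> no flip
Dir SE: opp run (2,2) capped by W -> flip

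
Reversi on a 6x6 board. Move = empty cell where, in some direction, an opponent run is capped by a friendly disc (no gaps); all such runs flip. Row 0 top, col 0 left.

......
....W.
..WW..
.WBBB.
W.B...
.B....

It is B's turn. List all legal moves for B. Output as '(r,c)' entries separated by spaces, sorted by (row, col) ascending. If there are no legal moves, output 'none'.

Answer: (0,5) (1,1) (1,2) (1,3) (2,0) (3,0)

Derivation:
(0,3): no bracket -> illegal
(0,4): no bracket -> illegal
(0,5): flips 2 -> legal
(1,1): flips 1 -> legal
(1,2): flips 2 -> legal
(1,3): flips 1 -> legal
(1,5): no bracket -> illegal
(2,0): flips 1 -> legal
(2,1): no bracket -> illegal
(2,4): no bracket -> illegal
(2,5): no bracket -> illegal
(3,0): flips 1 -> legal
(4,1): no bracket -> illegal
(5,0): no bracket -> illegal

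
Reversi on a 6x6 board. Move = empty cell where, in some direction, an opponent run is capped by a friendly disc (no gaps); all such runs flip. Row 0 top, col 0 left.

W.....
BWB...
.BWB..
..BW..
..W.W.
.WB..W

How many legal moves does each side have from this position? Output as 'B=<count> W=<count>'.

-- B to move --
(0,1): flips 1 -> legal
(0,2): no bracket -> illegal
(1,3): no bracket -> illegal
(2,0): no bracket -> illegal
(2,4): no bracket -> illegal
(3,1): no bracket -> illegal
(3,4): flips 1 -> legal
(3,5): no bracket -> illegal
(4,0): no bracket -> illegal
(4,1): no bracket -> illegal
(4,3): flips 1 -> legal
(4,5): no bracket -> illegal
(5,0): flips 1 -> legal
(5,3): no bracket -> illegal
(5,4): no bracket -> illegal
B mobility = 4
-- W to move --
(0,1): no bracket -> illegal
(0,2): flips 1 -> legal
(0,3): no bracket -> illegal
(1,3): flips 2 -> legal
(1,4): no bracket -> illegal
(2,0): flips 2 -> legal
(2,4): flips 1 -> legal
(3,0): no bracket -> illegal
(3,1): flips 2 -> legal
(3,4): no bracket -> illegal
(4,1): no bracket -> illegal
(4,3): no bracket -> illegal
(5,3): flips 1 -> legal
W mobility = 6

Answer: B=4 W=6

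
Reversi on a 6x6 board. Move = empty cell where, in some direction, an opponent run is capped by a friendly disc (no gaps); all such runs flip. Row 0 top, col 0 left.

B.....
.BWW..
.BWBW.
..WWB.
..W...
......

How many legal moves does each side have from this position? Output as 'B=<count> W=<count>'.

-- B to move --
(0,1): flips 1 -> legal
(0,2): no bracket -> illegal
(0,3): flips 2 -> legal
(0,4): no bracket -> illegal
(1,4): flips 3 -> legal
(1,5): no bracket -> illegal
(2,5): flips 1 -> legal
(3,1): flips 2 -> legal
(3,5): no bracket -> illegal
(4,1): flips 1 -> legal
(4,3): flips 2 -> legal
(4,4): flips 2 -> legal
(5,1): no bracket -> illegal
(5,2): no bracket -> illegal
(5,3): no bracket -> illegal
B mobility = 8
-- W to move --
(0,1): no bracket -> illegal
(0,2): no bracket -> illegal
(1,0): flips 2 -> legal
(1,4): flips 1 -> legal
(2,0): flips 1 -> legal
(2,5): no bracket -> illegal
(3,0): flips 1 -> legal
(3,1): no bracket -> illegal
(3,5): flips 1 -> legal
(4,3): no bracket -> illegal
(4,4): flips 1 -> legal
(4,5): flips 2 -> legal
W mobility = 7

Answer: B=8 W=7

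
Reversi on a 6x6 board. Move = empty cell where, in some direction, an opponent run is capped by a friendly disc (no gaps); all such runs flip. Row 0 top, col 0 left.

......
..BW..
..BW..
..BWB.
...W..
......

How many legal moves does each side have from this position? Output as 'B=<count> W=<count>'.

-- B to move --
(0,2): no bracket -> illegal
(0,3): no bracket -> illegal
(0,4): flips 1 -> legal
(1,4): flips 2 -> legal
(2,4): flips 1 -> legal
(4,2): no bracket -> illegal
(4,4): flips 1 -> legal
(5,2): flips 1 -> legal
(5,3): no bracket -> illegal
(5,4): flips 1 -> legal
B mobility = 6
-- W to move --
(0,1): flips 1 -> legal
(0,2): no bracket -> illegal
(0,3): no bracket -> illegal
(1,1): flips 2 -> legal
(2,1): flips 2 -> legal
(2,4): no bracket -> illegal
(2,5): flips 1 -> legal
(3,1): flips 2 -> legal
(3,5): flips 1 -> legal
(4,1): flips 1 -> legal
(4,2): no bracket -> illegal
(4,4): no bracket -> illegal
(4,5): flips 1 -> legal
W mobility = 8

Answer: B=6 W=8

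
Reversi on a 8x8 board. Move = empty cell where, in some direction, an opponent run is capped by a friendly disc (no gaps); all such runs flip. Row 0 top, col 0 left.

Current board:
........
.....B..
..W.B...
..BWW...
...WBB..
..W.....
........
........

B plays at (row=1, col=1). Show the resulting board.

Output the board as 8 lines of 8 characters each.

Place B at (1,1); scan 8 dirs for brackets.
Dir NW: first cell '.' (not opp) -> no flip
Dir N: first cell '.' (not opp) -> no flip
Dir NE: first cell '.' (not opp) -> no flip
Dir W: first cell '.' (not opp) -> no flip
Dir E: first cell '.' (not opp) -> no flip
Dir SW: first cell '.' (not opp) -> no flip
Dir S: first cell '.' (not opp) -> no flip
Dir SE: opp run (2,2) (3,3) capped by B -> flip
All flips: (2,2) (3,3)

Answer: ........
.B...B..
..B.B...
..BBW...
...WBB..
..W.....
........
........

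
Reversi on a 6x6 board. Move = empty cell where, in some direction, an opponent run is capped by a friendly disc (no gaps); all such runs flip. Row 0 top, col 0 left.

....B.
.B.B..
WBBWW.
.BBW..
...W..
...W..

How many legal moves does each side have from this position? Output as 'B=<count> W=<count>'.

Answer: B=6 W=7

Derivation:
-- B to move --
(1,0): no bracket -> illegal
(1,2): no bracket -> illegal
(1,4): flips 1 -> legal
(1,5): no bracket -> illegal
(2,5): flips 2 -> legal
(3,0): no bracket -> illegal
(3,4): flips 1 -> legal
(3,5): flips 1 -> legal
(4,2): no bracket -> illegal
(4,4): flips 1 -> legal
(5,2): no bracket -> illegal
(5,4): flips 1 -> legal
B mobility = 6
-- W to move --
(0,0): flips 2 -> legal
(0,1): no bracket -> illegal
(0,2): flips 2 -> legal
(0,3): flips 1 -> legal
(0,5): no bracket -> illegal
(1,0): flips 2 -> legal
(1,2): no bracket -> illegal
(1,4): no bracket -> illegal
(1,5): no bracket -> illegal
(3,0): flips 2 -> legal
(4,0): no bracket -> illegal
(4,1): flips 1 -> legal
(4,2): flips 1 -> legal
W mobility = 7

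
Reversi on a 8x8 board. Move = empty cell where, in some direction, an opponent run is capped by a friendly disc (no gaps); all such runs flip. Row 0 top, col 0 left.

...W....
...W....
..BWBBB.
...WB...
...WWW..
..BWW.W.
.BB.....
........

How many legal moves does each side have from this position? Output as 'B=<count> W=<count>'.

-- B to move --
(0,2): flips 1 -> legal
(0,4): flips 1 -> legal
(1,2): flips 1 -> legal
(1,4): no bracket -> illegal
(3,2): flips 1 -> legal
(3,5): flips 2 -> legal
(3,6): no bracket -> illegal
(4,2): flips 1 -> legal
(4,6): no bracket -> illegal
(4,7): no bracket -> illegal
(5,5): flips 4 -> legal
(5,7): no bracket -> illegal
(6,3): no bracket -> illegal
(6,4): flips 2 -> legal
(6,5): no bracket -> illegal
(6,6): no bracket -> illegal
(6,7): flips 2 -> legal
B mobility = 9
-- W to move --
(1,1): flips 1 -> legal
(1,2): no bracket -> illegal
(1,4): flips 2 -> legal
(1,5): flips 1 -> legal
(1,6): flips 2 -> legal
(1,7): no bracket -> illegal
(2,1): flips 1 -> legal
(2,7): flips 3 -> legal
(3,1): flips 1 -> legal
(3,2): no bracket -> illegal
(3,5): flips 2 -> legal
(3,6): no bracket -> illegal
(3,7): no bracket -> illegal
(4,1): no bracket -> illegal
(4,2): no bracket -> illegal
(5,0): no bracket -> illegal
(5,1): flips 1 -> legal
(6,0): no bracket -> illegal
(6,3): no bracket -> illegal
(7,0): flips 2 -> legal
(7,1): flips 1 -> legal
(7,2): no bracket -> illegal
(7,3): no bracket -> illegal
W mobility = 11

Answer: B=9 W=11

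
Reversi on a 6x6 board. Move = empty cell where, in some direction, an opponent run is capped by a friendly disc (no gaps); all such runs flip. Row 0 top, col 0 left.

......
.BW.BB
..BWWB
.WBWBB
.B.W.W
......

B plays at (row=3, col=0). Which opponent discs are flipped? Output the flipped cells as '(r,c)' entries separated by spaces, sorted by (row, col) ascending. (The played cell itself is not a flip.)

Dir NW: edge -> no flip
Dir N: first cell '.' (not opp) -> no flip
Dir NE: first cell '.' (not opp) -> no flip
Dir W: edge -> no flip
Dir E: opp run (3,1) capped by B -> flip
Dir SW: edge -> no flip
Dir S: first cell '.' (not opp) -> no flip
Dir SE: first cell 'B' (not opp) -> no flip

Answer: (3,1)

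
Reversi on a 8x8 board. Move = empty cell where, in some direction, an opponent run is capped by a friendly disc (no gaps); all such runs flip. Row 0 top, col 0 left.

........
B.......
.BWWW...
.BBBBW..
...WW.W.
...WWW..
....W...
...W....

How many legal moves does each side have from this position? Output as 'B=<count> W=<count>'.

Answer: B=12 W=7

Derivation:
-- B to move --
(1,1): flips 1 -> legal
(1,2): flips 2 -> legal
(1,3): flips 2 -> legal
(1,4): flips 2 -> legal
(1,5): flips 1 -> legal
(2,5): flips 3 -> legal
(2,6): no bracket -> illegal
(3,6): flips 1 -> legal
(3,7): no bracket -> illegal
(4,2): no bracket -> illegal
(4,5): no bracket -> illegal
(4,7): no bracket -> illegal
(5,2): flips 1 -> legal
(5,6): no bracket -> illegal
(5,7): no bracket -> illegal
(6,2): no bracket -> illegal
(6,3): flips 2 -> legal
(6,5): flips 2 -> legal
(6,6): flips 2 -> legal
(7,2): no bracket -> illegal
(7,4): flips 3 -> legal
(7,5): no bracket -> illegal
B mobility = 12
-- W to move --
(0,0): no bracket -> illegal
(0,1): no bracket -> illegal
(1,1): no bracket -> illegal
(1,2): no bracket -> illegal
(2,0): flips 1 -> legal
(2,5): flips 1 -> legal
(3,0): flips 4 -> legal
(4,0): flips 1 -> legal
(4,1): flips 1 -> legal
(4,2): flips 2 -> legal
(4,5): flips 1 -> legal
W mobility = 7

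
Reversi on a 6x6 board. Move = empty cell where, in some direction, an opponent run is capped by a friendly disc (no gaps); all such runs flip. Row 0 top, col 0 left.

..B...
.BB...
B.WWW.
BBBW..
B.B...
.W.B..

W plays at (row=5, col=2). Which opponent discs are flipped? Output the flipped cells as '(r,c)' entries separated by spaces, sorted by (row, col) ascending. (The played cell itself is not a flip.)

Answer: (3,2) (4,2)

Derivation:
Dir NW: first cell '.' (not opp) -> no flip
Dir N: opp run (4,2) (3,2) capped by W -> flip
Dir NE: first cell '.' (not opp) -> no flip
Dir W: first cell 'W' (not opp) -> no flip
Dir E: opp run (5,3), next='.' -> no flip
Dir SW: edge -> no flip
Dir S: edge -> no flip
Dir SE: edge -> no flip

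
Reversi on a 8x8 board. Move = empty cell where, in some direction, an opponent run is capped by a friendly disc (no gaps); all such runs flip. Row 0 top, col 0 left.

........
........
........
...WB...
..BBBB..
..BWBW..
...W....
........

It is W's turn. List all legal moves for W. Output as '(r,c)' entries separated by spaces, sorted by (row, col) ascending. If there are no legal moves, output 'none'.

Answer: (3,1) (3,5) (3,6) (4,1) (5,1)

Derivation:
(2,3): no bracket -> illegal
(2,4): no bracket -> illegal
(2,5): no bracket -> illegal
(3,1): flips 1 -> legal
(3,2): no bracket -> illegal
(3,5): flips 3 -> legal
(3,6): flips 2 -> legal
(4,1): flips 1 -> legal
(4,6): no bracket -> illegal
(5,1): flips 2 -> legal
(5,6): no bracket -> illegal
(6,1): no bracket -> illegal
(6,2): no bracket -> illegal
(6,4): no bracket -> illegal
(6,5): no bracket -> illegal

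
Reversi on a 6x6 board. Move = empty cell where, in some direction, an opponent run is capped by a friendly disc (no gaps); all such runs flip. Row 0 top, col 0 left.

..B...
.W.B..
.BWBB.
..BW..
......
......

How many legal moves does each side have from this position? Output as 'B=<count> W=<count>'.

Answer: B=7 W=7

Derivation:
-- B to move --
(0,0): no bracket -> illegal
(0,1): flips 1 -> legal
(1,0): no bracket -> illegal
(1,2): flips 1 -> legal
(2,0): flips 1 -> legal
(3,1): flips 1 -> legal
(3,4): flips 1 -> legal
(4,2): flips 1 -> legal
(4,3): flips 1 -> legal
(4,4): no bracket -> illegal
B mobility = 7
-- W to move --
(0,1): no bracket -> illegal
(0,3): flips 2 -> legal
(0,4): flips 1 -> legal
(1,0): no bracket -> illegal
(1,2): no bracket -> illegal
(1,4): no bracket -> illegal
(1,5): flips 1 -> legal
(2,0): flips 1 -> legal
(2,5): flips 2 -> legal
(3,0): no bracket -> illegal
(3,1): flips 2 -> legal
(3,4): no bracket -> illegal
(3,5): no bracket -> illegal
(4,1): no bracket -> illegal
(4,2): flips 1 -> legal
(4,3): no bracket -> illegal
W mobility = 7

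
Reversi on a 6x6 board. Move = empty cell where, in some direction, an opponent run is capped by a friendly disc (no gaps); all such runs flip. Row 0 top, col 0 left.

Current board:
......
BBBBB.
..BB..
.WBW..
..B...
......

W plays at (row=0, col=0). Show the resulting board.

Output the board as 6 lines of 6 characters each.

Place W at (0,0); scan 8 dirs for brackets.
Dir NW: edge -> no flip
Dir N: edge -> no flip
Dir NE: edge -> no flip
Dir W: edge -> no flip
Dir E: first cell '.' (not opp) -> no flip
Dir SW: edge -> no flip
Dir S: opp run (1,0), next='.' -> no flip
Dir SE: opp run (1,1) (2,2) capped by W -> flip
All flips: (1,1) (2,2)

Answer: W.....
BWBBB.
..WB..
.WBW..
..B...
......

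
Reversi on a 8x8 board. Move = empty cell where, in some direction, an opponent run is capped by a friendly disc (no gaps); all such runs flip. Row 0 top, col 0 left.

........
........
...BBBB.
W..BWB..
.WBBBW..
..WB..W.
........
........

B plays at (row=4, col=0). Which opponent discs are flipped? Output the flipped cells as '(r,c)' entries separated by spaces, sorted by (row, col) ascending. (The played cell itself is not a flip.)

Dir NW: edge -> no flip
Dir N: opp run (3,0), next='.' -> no flip
Dir NE: first cell '.' (not opp) -> no flip
Dir W: edge -> no flip
Dir E: opp run (4,1) capped by B -> flip
Dir SW: edge -> no flip
Dir S: first cell '.' (not opp) -> no flip
Dir SE: first cell '.' (not opp) -> no flip

Answer: (4,1)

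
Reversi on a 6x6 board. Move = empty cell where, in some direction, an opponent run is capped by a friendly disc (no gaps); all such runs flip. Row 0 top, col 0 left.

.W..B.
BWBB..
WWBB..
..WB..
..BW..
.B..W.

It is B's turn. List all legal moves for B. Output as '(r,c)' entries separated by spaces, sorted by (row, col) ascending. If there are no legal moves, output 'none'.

(0,0): flips 1 -> legal
(0,2): no bracket -> illegal
(3,0): flips 2 -> legal
(3,1): flips 1 -> legal
(3,4): no bracket -> illegal
(4,1): flips 1 -> legal
(4,4): flips 1 -> legal
(4,5): no bracket -> illegal
(5,2): no bracket -> illegal
(5,3): flips 1 -> legal
(5,5): no bracket -> illegal

Answer: (0,0) (3,0) (3,1) (4,1) (4,4) (5,3)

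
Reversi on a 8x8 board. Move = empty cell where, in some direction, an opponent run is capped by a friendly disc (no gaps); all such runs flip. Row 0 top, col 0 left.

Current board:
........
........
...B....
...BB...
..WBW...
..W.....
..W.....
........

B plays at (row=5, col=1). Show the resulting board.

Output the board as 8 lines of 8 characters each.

Place B at (5,1); scan 8 dirs for brackets.
Dir NW: first cell '.' (not opp) -> no flip
Dir N: first cell '.' (not opp) -> no flip
Dir NE: opp run (4,2) capped by B -> flip
Dir W: first cell '.' (not opp) -> no flip
Dir E: opp run (5,2), next='.' -> no flip
Dir SW: first cell '.' (not opp) -> no flip
Dir S: first cell '.' (not opp) -> no flip
Dir SE: opp run (6,2), next='.' -> no flip
All flips: (4,2)

Answer: ........
........
...B....
...BB...
..BBW...
.BW.....
..W.....
........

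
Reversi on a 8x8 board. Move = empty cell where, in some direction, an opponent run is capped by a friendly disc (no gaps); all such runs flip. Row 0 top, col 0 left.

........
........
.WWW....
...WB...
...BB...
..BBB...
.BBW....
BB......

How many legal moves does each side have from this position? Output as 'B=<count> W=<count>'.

Answer: B=8 W=5

Derivation:
-- B to move --
(1,0): no bracket -> illegal
(1,1): flips 2 -> legal
(1,2): flips 1 -> legal
(1,3): flips 2 -> legal
(1,4): no bracket -> illegal
(2,0): no bracket -> illegal
(2,4): no bracket -> illegal
(3,0): no bracket -> illegal
(3,1): no bracket -> illegal
(3,2): flips 1 -> legal
(4,2): no bracket -> illegal
(6,4): flips 1 -> legal
(7,2): flips 1 -> legal
(7,3): flips 1 -> legal
(7,4): flips 1 -> legal
B mobility = 8
-- W to move --
(2,4): no bracket -> illegal
(2,5): no bracket -> illegal
(3,2): no bracket -> illegal
(3,5): flips 1 -> legal
(4,1): flips 1 -> legal
(4,2): no bracket -> illegal
(4,5): flips 2 -> legal
(5,0): no bracket -> illegal
(5,1): no bracket -> illegal
(5,5): flips 1 -> legal
(6,0): flips 2 -> legal
(6,4): no bracket -> illegal
(6,5): no bracket -> illegal
(7,2): no bracket -> illegal
(7,3): no bracket -> illegal
W mobility = 5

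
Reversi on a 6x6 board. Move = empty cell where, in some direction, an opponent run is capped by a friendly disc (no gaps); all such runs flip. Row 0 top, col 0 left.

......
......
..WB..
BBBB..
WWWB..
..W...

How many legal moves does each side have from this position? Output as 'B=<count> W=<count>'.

Answer: B=7 W=6

Derivation:
-- B to move --
(1,1): flips 1 -> legal
(1,2): flips 1 -> legal
(1,3): flips 1 -> legal
(2,1): flips 1 -> legal
(5,0): flips 2 -> legal
(5,1): flips 2 -> legal
(5,3): flips 1 -> legal
B mobility = 7
-- W to move --
(1,2): no bracket -> illegal
(1,3): no bracket -> illegal
(1,4): flips 2 -> legal
(2,0): flips 2 -> legal
(2,1): flips 1 -> legal
(2,4): flips 2 -> legal
(3,4): flips 1 -> legal
(4,4): flips 2 -> legal
(5,3): no bracket -> illegal
(5,4): no bracket -> illegal
W mobility = 6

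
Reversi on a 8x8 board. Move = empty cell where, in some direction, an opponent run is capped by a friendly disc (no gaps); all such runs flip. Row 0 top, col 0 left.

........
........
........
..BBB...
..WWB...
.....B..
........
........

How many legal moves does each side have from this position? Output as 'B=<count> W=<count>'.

-- B to move --
(3,1): no bracket -> illegal
(4,1): flips 2 -> legal
(5,1): flips 1 -> legal
(5,2): flips 2 -> legal
(5,3): flips 1 -> legal
(5,4): flips 1 -> legal
B mobility = 5
-- W to move --
(2,1): flips 1 -> legal
(2,2): flips 1 -> legal
(2,3): flips 1 -> legal
(2,4): flips 1 -> legal
(2,5): flips 1 -> legal
(3,1): no bracket -> illegal
(3,5): no bracket -> illegal
(4,1): no bracket -> illegal
(4,5): flips 1 -> legal
(4,6): no bracket -> illegal
(5,3): no bracket -> illegal
(5,4): no bracket -> illegal
(5,6): no bracket -> illegal
(6,4): no bracket -> illegal
(6,5): no bracket -> illegal
(6,6): no bracket -> illegal
W mobility = 6

Answer: B=5 W=6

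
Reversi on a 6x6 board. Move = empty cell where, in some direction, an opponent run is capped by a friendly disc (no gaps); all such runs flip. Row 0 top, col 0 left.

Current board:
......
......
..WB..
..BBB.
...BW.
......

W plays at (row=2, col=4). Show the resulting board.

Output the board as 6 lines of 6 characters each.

Answer: ......
......
..WWW.
..BBW.
...BW.
......

Derivation:
Place W at (2,4); scan 8 dirs for brackets.
Dir NW: first cell '.' (not opp) -> no flip
Dir N: first cell '.' (not opp) -> no flip
Dir NE: first cell '.' (not opp) -> no flip
Dir W: opp run (2,3) capped by W -> flip
Dir E: first cell '.' (not opp) -> no flip
Dir SW: opp run (3,3), next='.' -> no flip
Dir S: opp run (3,4) capped by W -> flip
Dir SE: first cell '.' (not opp) -> no flip
All flips: (2,3) (3,4)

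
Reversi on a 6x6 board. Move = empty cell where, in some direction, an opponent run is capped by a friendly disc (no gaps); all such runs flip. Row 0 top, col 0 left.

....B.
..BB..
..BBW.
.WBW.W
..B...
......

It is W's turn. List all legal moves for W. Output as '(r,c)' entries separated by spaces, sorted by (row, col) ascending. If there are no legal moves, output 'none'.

(0,1): no bracket -> illegal
(0,2): flips 1 -> legal
(0,3): flips 2 -> legal
(0,5): no bracket -> illegal
(1,1): flips 1 -> legal
(1,4): no bracket -> illegal
(1,5): no bracket -> illegal
(2,1): flips 2 -> legal
(3,4): no bracket -> illegal
(4,1): no bracket -> illegal
(4,3): no bracket -> illegal
(5,1): flips 1 -> legal
(5,2): no bracket -> illegal
(5,3): flips 1 -> legal

Answer: (0,2) (0,3) (1,1) (2,1) (5,1) (5,3)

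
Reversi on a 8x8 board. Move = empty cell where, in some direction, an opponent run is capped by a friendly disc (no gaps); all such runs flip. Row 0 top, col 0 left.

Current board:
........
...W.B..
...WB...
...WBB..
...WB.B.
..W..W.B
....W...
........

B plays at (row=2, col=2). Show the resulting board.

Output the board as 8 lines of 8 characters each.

Place B at (2,2); scan 8 dirs for brackets.
Dir NW: first cell '.' (not opp) -> no flip
Dir N: first cell '.' (not opp) -> no flip
Dir NE: opp run (1,3), next='.' -> no flip
Dir W: first cell '.' (not opp) -> no flip
Dir E: opp run (2,3) capped by B -> flip
Dir SW: first cell '.' (not opp) -> no flip
Dir S: first cell '.' (not opp) -> no flip
Dir SE: opp run (3,3) capped by B -> flip
All flips: (2,3) (3,3)

Answer: ........
...W.B..
..BBB...
...BBB..
...WB.B.
..W..W.B
....W...
........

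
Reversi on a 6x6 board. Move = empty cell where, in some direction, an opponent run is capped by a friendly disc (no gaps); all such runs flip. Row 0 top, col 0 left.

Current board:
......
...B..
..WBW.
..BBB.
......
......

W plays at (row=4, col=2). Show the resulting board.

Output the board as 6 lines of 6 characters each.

Place W at (4,2); scan 8 dirs for brackets.
Dir NW: first cell '.' (not opp) -> no flip
Dir N: opp run (3,2) capped by W -> flip
Dir NE: opp run (3,3) capped by W -> flip
Dir W: first cell '.' (not opp) -> no flip
Dir E: first cell '.' (not opp) -> no flip
Dir SW: first cell '.' (not opp) -> no flip
Dir S: first cell '.' (not opp) -> no flip
Dir SE: first cell '.' (not opp) -> no flip
All flips: (3,2) (3,3)

Answer: ......
...B..
..WBW.
..WWB.
..W...
......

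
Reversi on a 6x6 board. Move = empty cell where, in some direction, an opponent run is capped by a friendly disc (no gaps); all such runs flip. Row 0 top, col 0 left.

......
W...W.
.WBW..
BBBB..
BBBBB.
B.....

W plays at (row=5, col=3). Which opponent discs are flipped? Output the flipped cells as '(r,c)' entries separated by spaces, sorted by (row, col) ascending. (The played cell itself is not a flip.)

Answer: (3,3) (4,3)

Derivation:
Dir NW: opp run (4,2) (3,1), next='.' -> no flip
Dir N: opp run (4,3) (3,3) capped by W -> flip
Dir NE: opp run (4,4), next='.' -> no flip
Dir W: first cell '.' (not opp) -> no flip
Dir E: first cell '.' (not opp) -> no flip
Dir SW: edge -> no flip
Dir S: edge -> no flip
Dir SE: edge -> no flip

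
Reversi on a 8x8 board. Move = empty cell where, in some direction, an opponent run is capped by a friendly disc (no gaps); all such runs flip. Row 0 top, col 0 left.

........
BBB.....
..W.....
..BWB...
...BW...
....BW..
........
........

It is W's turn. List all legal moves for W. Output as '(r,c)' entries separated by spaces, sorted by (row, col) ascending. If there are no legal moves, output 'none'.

(0,0): flips 1 -> legal
(0,1): no bracket -> illegal
(0,2): flips 1 -> legal
(0,3): no bracket -> illegal
(1,3): no bracket -> illegal
(2,0): no bracket -> illegal
(2,1): no bracket -> illegal
(2,3): no bracket -> illegal
(2,4): flips 1 -> legal
(2,5): no bracket -> illegal
(3,1): flips 1 -> legal
(3,5): flips 1 -> legal
(4,1): no bracket -> illegal
(4,2): flips 2 -> legal
(4,5): no bracket -> illegal
(5,2): no bracket -> illegal
(5,3): flips 2 -> legal
(6,3): no bracket -> illegal
(6,4): flips 1 -> legal
(6,5): no bracket -> illegal

Answer: (0,0) (0,2) (2,4) (3,1) (3,5) (4,2) (5,3) (6,4)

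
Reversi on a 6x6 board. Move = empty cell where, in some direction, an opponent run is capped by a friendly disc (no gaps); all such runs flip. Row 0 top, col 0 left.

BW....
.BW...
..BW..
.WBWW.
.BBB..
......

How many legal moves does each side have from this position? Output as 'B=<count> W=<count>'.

Answer: B=11 W=7

Derivation:
-- B to move --
(0,2): flips 2 -> legal
(0,3): no bracket -> illegal
(1,0): no bracket -> illegal
(1,3): flips 3 -> legal
(1,4): flips 1 -> legal
(2,0): flips 1 -> legal
(2,1): flips 1 -> legal
(2,4): flips 2 -> legal
(2,5): flips 1 -> legal
(3,0): flips 1 -> legal
(3,5): flips 2 -> legal
(4,0): flips 1 -> legal
(4,4): flips 1 -> legal
(4,5): no bracket -> illegal
B mobility = 11
-- W to move --
(0,2): no bracket -> illegal
(1,0): flips 1 -> legal
(1,3): flips 1 -> legal
(2,0): no bracket -> illegal
(2,1): flips 2 -> legal
(3,0): no bracket -> illegal
(4,0): no bracket -> illegal
(4,4): no bracket -> illegal
(5,0): flips 2 -> legal
(5,1): flips 2 -> legal
(5,2): flips 4 -> legal
(5,3): flips 2 -> legal
(5,4): no bracket -> illegal
W mobility = 7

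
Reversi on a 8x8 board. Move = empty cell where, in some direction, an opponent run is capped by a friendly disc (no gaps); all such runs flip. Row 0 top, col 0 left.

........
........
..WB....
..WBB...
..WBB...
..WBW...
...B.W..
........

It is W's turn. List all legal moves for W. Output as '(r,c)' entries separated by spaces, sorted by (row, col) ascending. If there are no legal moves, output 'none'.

(1,2): no bracket -> illegal
(1,3): no bracket -> illegal
(1,4): flips 1 -> legal
(2,4): flips 4 -> legal
(2,5): flips 2 -> legal
(3,5): flips 2 -> legal
(4,5): flips 2 -> legal
(5,5): flips 2 -> legal
(6,2): no bracket -> illegal
(6,4): flips 1 -> legal
(7,2): flips 1 -> legal
(7,3): no bracket -> illegal
(7,4): flips 1 -> legal

Answer: (1,4) (2,4) (2,5) (3,5) (4,5) (5,5) (6,4) (7,2) (7,4)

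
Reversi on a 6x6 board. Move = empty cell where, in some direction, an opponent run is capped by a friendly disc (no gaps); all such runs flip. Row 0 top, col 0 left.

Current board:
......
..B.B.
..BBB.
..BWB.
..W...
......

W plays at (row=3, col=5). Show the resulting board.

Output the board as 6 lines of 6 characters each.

Answer: ......
..B.B.
..BBB.
..BWWW
..W...
......

Derivation:
Place W at (3,5); scan 8 dirs for brackets.
Dir NW: opp run (2,4), next='.' -> no flip
Dir N: first cell '.' (not opp) -> no flip
Dir NE: edge -> no flip
Dir W: opp run (3,4) capped by W -> flip
Dir E: edge -> no flip
Dir SW: first cell '.' (not opp) -> no flip
Dir S: first cell '.' (not opp) -> no flip
Dir SE: edge -> no flip
All flips: (3,4)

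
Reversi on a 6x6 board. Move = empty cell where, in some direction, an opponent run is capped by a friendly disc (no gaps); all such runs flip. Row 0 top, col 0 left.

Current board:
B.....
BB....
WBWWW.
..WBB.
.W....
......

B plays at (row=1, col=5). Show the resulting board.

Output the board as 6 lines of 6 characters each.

Place B at (1,5); scan 8 dirs for brackets.
Dir NW: first cell '.' (not opp) -> no flip
Dir N: first cell '.' (not opp) -> no flip
Dir NE: edge -> no flip
Dir W: first cell '.' (not opp) -> no flip
Dir E: edge -> no flip
Dir SW: opp run (2,4) capped by B -> flip
Dir S: first cell '.' (not opp) -> no flip
Dir SE: edge -> no flip
All flips: (2,4)

Answer: B.....
BB...B
WBWWB.
..WBB.
.W....
......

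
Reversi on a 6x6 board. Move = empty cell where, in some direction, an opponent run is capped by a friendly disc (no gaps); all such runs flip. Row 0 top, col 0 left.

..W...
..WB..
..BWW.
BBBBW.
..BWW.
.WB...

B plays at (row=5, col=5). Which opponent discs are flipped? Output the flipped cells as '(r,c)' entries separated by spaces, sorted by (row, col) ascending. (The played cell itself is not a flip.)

Answer: (4,4)

Derivation:
Dir NW: opp run (4,4) capped by B -> flip
Dir N: first cell '.' (not opp) -> no flip
Dir NE: edge -> no flip
Dir W: first cell '.' (not opp) -> no flip
Dir E: edge -> no flip
Dir SW: edge -> no flip
Dir S: edge -> no flip
Dir SE: edge -> no flip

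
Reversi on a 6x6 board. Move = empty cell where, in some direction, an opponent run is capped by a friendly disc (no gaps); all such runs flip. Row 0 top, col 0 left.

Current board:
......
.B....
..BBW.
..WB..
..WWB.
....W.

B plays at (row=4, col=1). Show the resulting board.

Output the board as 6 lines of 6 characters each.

Place B at (4,1); scan 8 dirs for brackets.
Dir NW: first cell '.' (not opp) -> no flip
Dir N: first cell '.' (not opp) -> no flip
Dir NE: opp run (3,2) capped by B -> flip
Dir W: first cell '.' (not opp) -> no flip
Dir E: opp run (4,2) (4,3) capped by B -> flip
Dir SW: first cell '.' (not opp) -> no flip
Dir S: first cell '.' (not opp) -> no flip
Dir SE: first cell '.' (not opp) -> no flip
All flips: (3,2) (4,2) (4,3)

Answer: ......
.B....
..BBW.
..BB..
.BBBB.
....W.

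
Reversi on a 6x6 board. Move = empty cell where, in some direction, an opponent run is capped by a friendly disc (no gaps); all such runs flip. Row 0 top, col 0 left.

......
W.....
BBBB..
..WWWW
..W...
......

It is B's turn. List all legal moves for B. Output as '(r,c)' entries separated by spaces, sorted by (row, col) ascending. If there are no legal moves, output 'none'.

Answer: (0,0) (4,1) (4,3) (4,4) (4,5) (5,2)

Derivation:
(0,0): flips 1 -> legal
(0,1): no bracket -> illegal
(1,1): no bracket -> illegal
(2,4): no bracket -> illegal
(2,5): no bracket -> illegal
(3,1): no bracket -> illegal
(4,1): flips 1 -> legal
(4,3): flips 2 -> legal
(4,4): flips 1 -> legal
(4,5): flips 1 -> legal
(5,1): no bracket -> illegal
(5,2): flips 2 -> legal
(5,3): no bracket -> illegal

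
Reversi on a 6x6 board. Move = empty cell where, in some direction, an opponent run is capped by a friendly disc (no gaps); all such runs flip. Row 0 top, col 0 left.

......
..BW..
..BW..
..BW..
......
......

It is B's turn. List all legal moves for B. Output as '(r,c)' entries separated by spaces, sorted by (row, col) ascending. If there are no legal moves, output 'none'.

Answer: (0,4) (1,4) (2,4) (3,4) (4,4)

Derivation:
(0,2): no bracket -> illegal
(0,3): no bracket -> illegal
(0,4): flips 1 -> legal
(1,4): flips 2 -> legal
(2,4): flips 1 -> legal
(3,4): flips 2 -> legal
(4,2): no bracket -> illegal
(4,3): no bracket -> illegal
(4,4): flips 1 -> legal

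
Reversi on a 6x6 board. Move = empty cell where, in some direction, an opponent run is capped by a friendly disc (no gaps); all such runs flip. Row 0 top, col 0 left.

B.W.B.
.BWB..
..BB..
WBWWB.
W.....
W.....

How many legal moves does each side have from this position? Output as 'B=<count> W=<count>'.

-- B to move --
(0,1): flips 1 -> legal
(0,3): no bracket -> illegal
(2,0): no bracket -> illegal
(2,1): no bracket -> illegal
(2,4): no bracket -> illegal
(4,1): flips 1 -> legal
(4,2): flips 1 -> legal
(4,3): flips 1 -> legal
(4,4): flips 1 -> legal
(5,1): no bracket -> illegal
B mobility = 5
-- W to move --
(0,1): no bracket -> illegal
(0,3): flips 2 -> legal
(0,5): no bracket -> illegal
(1,0): flips 1 -> legal
(1,4): flips 2 -> legal
(1,5): no bracket -> illegal
(2,0): flips 1 -> legal
(2,1): no bracket -> illegal
(2,4): flips 1 -> legal
(2,5): no bracket -> illegal
(3,5): flips 1 -> legal
(4,1): no bracket -> illegal
(4,2): no bracket -> illegal
(4,3): no bracket -> illegal
(4,4): no bracket -> illegal
(4,5): flips 2 -> legal
W mobility = 7

Answer: B=5 W=7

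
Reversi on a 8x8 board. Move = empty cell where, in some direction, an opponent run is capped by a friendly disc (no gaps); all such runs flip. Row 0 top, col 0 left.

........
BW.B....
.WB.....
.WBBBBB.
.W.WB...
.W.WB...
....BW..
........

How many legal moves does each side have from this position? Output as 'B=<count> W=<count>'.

Answer: B=12 W=9

Derivation:
-- B to move --
(0,0): flips 1 -> legal
(0,1): no bracket -> illegal
(0,2): no bracket -> illegal
(1,2): flips 1 -> legal
(2,0): flips 1 -> legal
(3,0): flips 1 -> legal
(4,0): flips 1 -> legal
(4,2): flips 2 -> legal
(5,0): flips 1 -> legal
(5,2): flips 2 -> legal
(5,5): no bracket -> illegal
(5,6): no bracket -> illegal
(6,0): no bracket -> illegal
(6,1): no bracket -> illegal
(6,2): flips 1 -> legal
(6,3): flips 2 -> legal
(6,6): flips 1 -> legal
(7,4): no bracket -> illegal
(7,5): no bracket -> illegal
(7,6): flips 1 -> legal
B mobility = 12
-- W to move --
(0,0): no bracket -> illegal
(0,1): no bracket -> illegal
(0,2): no bracket -> illegal
(0,3): no bracket -> illegal
(0,4): flips 2 -> legal
(1,2): no bracket -> illegal
(1,4): no bracket -> illegal
(2,0): no bracket -> illegal
(2,3): flips 3 -> legal
(2,4): no bracket -> illegal
(2,5): flips 1 -> legal
(2,6): flips 2 -> legal
(2,7): no bracket -> illegal
(3,7): flips 5 -> legal
(4,2): no bracket -> illegal
(4,5): flips 1 -> legal
(4,6): no bracket -> illegal
(4,7): no bracket -> illegal
(5,5): flips 4 -> legal
(6,3): flips 1 -> legal
(7,3): no bracket -> illegal
(7,4): no bracket -> illegal
(7,5): flips 1 -> legal
W mobility = 9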